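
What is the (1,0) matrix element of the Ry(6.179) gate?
0.05207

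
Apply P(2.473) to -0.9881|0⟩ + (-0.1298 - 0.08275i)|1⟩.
-0.9881|0⟩ + (0.1531 - 0.01553i)|1⟩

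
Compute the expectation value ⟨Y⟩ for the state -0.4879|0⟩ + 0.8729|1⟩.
0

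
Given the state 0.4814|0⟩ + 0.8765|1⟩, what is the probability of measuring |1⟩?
0.7683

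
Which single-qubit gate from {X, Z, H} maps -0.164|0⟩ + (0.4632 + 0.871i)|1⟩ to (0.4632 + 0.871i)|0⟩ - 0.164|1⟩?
X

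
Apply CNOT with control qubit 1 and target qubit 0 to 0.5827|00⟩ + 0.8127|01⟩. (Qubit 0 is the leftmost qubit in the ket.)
0.5827|00⟩ + 0.8127|11⟩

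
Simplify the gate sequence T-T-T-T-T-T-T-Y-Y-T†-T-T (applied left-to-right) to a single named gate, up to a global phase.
I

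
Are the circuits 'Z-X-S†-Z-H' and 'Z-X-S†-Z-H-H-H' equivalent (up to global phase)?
Yes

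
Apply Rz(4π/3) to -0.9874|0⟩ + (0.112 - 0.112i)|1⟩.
(0.4937 + 0.8551i)|0⟩ + (0.04099 + 0.153i)|1⟩

Rz(4π/3) = [[e^(−iθ/2), 0], [0, e^(iθ/2)]] with e^(±iθ/2) = cos(θ/2) ± i·sin(θ/2); θ = 4π/3, cos(θ/2) ≈ -0.5, sin(θ/2) ≈ 0.866025.
With a = amp(|0⟩) = -0.9874 and b = amp(|1⟩) = (0.112 - 0.112i):
new amp(|0⟩) = (-0.5 - 0.866025i)·a = (0.4937 + 0.8551i)
new amp(|1⟩) = (-0.5 + 0.866025i)·b = (0.04099 + 0.153i)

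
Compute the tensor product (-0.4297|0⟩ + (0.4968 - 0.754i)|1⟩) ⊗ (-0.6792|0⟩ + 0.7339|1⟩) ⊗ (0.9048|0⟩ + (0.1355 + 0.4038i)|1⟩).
0.2641|000⟩ + (0.03955 + 0.1178i)|001⟩ - 0.2853|010⟩ + (-0.04273 - 0.1273i)|011⟩ + (-0.3053 + 0.4634i)|100⟩ + (-0.2525 - 0.06686i)|101⟩ + (0.3299 - 0.5007i)|110⟩ + (0.2729 + 0.07225i)|111⟩

amp(|b₁b₂…⟩) = product of the factor amplitudes for bits b₁, b₂, …; only kets whose every factor amplitude is nonzero survive.
|000⟩: (-0.4297)(-0.6792)(0.9048) = 0.2641
|001⟩: (-0.4297)(-0.6792)(0.1355 + 0.4038i) = (0.03955 + 0.1178i)
|010⟩: (-0.4297)(0.7339)(0.9048) = -0.2853
|011⟩: (-0.4297)(0.7339)(0.1355 + 0.4038i) = (-0.04273 - 0.1273i)
|100⟩: (0.4968 - 0.754i)(-0.6792)(0.9048) = (-0.3053 + 0.4634i)
|101⟩: (0.4968 - 0.754i)(-0.6792)(0.1355 + 0.4038i) = (-0.2525 - 0.06686i)
|110⟩: (0.4968 - 0.754i)(0.7339)(0.9048) = (0.3299 - 0.5007i)
|111⟩: (0.4968 - 0.754i)(0.7339)(0.1355 + 0.4038i) = (0.2729 + 0.07225i)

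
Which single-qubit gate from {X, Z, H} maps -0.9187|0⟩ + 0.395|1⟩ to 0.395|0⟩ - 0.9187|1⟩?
X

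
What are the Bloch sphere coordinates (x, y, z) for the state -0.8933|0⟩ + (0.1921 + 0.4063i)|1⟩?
(-0.3432, -0.7259, 0.596)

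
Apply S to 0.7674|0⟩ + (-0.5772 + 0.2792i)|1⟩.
0.7674|0⟩ + (-0.2792 - 0.5772i)|1⟩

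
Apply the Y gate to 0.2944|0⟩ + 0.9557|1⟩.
-0.9557i|0⟩ + 0.2944i|1⟩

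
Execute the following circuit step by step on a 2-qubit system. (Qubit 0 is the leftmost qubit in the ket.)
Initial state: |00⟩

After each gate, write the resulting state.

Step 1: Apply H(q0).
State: 1/√2|00⟩ + 1/√2|10⟩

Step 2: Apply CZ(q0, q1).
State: 1/√2|00⟩ + 1/√2|10⟩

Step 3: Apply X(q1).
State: 1/√2|01⟩ + 1/√2|11⟩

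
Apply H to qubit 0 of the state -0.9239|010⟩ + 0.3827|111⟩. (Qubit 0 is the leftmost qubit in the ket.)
-0.6533|010⟩ + 0.2706|011⟩ - 0.6533|110⟩ - 0.2706|111⟩

H on qubit 0 mixes each pair of kets that differ only in qubit 0: amplitudes (a, b) of (|…0…⟩, |…1…⟩) become ((a + b)/√2, (a − b)/√2). Kets absent from the input have amplitude 0.
(|010⟩, |110⟩): (a, b) = (-0.9239, 0) → (-0.6533, -0.6533)
(|011⟩, |111⟩): (a, b) = (0, 0.3827) → (0.2706, -0.2706)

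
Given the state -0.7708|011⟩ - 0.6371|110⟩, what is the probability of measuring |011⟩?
0.5941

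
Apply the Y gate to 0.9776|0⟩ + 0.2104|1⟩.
-0.2104i|0⟩ + 0.9776i|1⟩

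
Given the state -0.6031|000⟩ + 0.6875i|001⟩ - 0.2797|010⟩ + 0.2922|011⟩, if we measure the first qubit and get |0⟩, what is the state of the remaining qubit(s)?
-0.6031|00⟩ + 0.6875i|01⟩ - 0.2797|10⟩ + 0.2922|11⟩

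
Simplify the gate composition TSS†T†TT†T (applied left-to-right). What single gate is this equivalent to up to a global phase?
T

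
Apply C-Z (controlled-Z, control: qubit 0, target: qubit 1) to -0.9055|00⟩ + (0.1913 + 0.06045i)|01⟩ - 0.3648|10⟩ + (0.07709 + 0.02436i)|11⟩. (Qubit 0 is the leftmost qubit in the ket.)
-0.9055|00⟩ + (0.1913 + 0.06045i)|01⟩ - 0.3648|10⟩ + (-0.07709 - 0.02436i)|11⟩

C-Z leaves the control-|0⟩ kets |00⟩, |01⟩ unchanged and applies Z to qubit 1 on the control-|1⟩ pair (|10⟩, |11⟩).
Z = [[1, 0], [0, -1]].
With a = amp(|10⟩) = -0.3648 and b = amp(|11⟩) = (0.07709 + 0.02436i):
new amp(|10⟩) = (1)·a = -0.3648
new amp(|11⟩) = (-1)·b = (-0.07709 - 0.02436i)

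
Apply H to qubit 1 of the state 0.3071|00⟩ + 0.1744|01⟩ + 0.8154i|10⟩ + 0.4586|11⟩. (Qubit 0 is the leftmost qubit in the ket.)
0.3405|00⟩ + 0.09383|01⟩ + (0.3243 + 0.5766i)|10⟩ + (-0.3243 + 0.5766i)|11⟩

H on qubit 1 mixes each pair of kets that differ only in qubit 1: amplitudes (a, b) of (|…0…⟩, |…1…⟩) become ((a + b)/√2, (a − b)/√2). Kets absent from the input have amplitude 0.
(|00⟩, |01⟩): (a, b) = (0.3071, 0.1744) → (0.3405, 0.09383)
(|10⟩, |11⟩): (a, b) = (0.8154i, 0.4586) → ((0.3243 + 0.5766i), (-0.3243 + 0.5766i))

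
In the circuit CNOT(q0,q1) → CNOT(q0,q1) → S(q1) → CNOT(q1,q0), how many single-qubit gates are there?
1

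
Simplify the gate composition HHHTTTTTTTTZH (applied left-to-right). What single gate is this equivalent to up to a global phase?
X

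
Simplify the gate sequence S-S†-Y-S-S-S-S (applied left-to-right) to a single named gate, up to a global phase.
Y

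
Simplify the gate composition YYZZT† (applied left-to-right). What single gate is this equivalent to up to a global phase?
T†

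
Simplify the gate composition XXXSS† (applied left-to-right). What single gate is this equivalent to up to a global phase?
X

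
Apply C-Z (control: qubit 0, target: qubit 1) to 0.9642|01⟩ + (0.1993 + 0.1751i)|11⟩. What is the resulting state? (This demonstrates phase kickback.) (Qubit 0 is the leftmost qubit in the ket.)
0.9642|01⟩ + (-0.1993 - 0.1751i)|11⟩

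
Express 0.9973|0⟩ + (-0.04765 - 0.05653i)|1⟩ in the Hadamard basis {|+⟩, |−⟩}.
(0.6715 - 0.03997i)|+⟩ + (0.7389 + 0.03997i)|−⟩

With |ψ⟩ = α|0⟩ + β|1⟩, the Hadamard-basis coefficients are ⟨+|ψ⟩ = (α + β)/√2 and ⟨−|ψ⟩ = (α − β)/√2.
Here α = 0.9973, β = (-0.04765 - 0.05653i): (α + β)/√2 = (0.6715 - 0.03997i), (α − β)/√2 = (0.7389 + 0.03997i).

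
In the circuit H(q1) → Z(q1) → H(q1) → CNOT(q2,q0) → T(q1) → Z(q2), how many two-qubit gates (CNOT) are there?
1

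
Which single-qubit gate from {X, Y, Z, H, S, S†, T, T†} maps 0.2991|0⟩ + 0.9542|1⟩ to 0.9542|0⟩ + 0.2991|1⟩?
X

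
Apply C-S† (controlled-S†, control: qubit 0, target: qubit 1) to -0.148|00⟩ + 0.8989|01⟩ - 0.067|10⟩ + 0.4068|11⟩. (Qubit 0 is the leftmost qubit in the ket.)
-0.148|00⟩ + 0.8989|01⟩ - 0.067|10⟩ - 0.4068i|11⟩

C-S† leaves the control-|0⟩ kets |00⟩, |01⟩ unchanged and applies S† to qubit 1 on the control-|1⟩ pair (|10⟩, |11⟩).
S† = [[1, 0], [0, -i]].
With a = amp(|10⟩) = -0.067 and b = amp(|11⟩) = 0.4068:
new amp(|10⟩) = (1)·a = -0.067
new amp(|11⟩) = (-i)·b = -0.4068i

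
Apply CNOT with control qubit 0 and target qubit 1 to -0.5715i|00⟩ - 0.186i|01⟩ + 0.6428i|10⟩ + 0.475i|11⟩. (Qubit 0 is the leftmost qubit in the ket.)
-0.5715i|00⟩ - 0.186i|01⟩ + 0.475i|10⟩ + 0.6428i|11⟩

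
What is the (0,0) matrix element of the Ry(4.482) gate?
-0.6211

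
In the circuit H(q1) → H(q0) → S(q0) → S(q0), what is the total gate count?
4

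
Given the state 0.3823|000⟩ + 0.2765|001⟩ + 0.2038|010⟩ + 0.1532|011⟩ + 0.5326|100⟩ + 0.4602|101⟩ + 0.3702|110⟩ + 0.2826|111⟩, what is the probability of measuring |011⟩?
0.02347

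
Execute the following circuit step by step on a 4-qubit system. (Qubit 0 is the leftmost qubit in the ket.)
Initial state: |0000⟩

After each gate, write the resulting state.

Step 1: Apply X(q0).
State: |1000⟩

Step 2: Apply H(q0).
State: 1/√2|0000⟩ - 1/√2|1000⟩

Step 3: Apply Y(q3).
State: (1/√2)i|0001⟩ - (1/√2)i|1001⟩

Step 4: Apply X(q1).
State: (1/√2)i|0101⟩ - (1/√2)i|1101⟩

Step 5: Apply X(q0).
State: -(1/√2)i|0101⟩ + (1/√2)i|1101⟩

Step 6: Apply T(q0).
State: -(1/√2)i|0101⟩ + (-1/2 + (1/2)i)|1101⟩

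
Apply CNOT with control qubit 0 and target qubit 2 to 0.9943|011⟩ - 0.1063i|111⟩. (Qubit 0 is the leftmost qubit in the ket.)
0.9943|011⟩ - 0.1063i|110⟩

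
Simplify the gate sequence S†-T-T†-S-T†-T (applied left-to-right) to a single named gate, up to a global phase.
I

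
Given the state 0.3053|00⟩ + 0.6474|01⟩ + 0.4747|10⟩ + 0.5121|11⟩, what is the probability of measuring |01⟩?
0.4191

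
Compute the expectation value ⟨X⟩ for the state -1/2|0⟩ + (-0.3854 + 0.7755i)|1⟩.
0.3854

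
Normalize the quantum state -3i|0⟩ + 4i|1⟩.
-0.6i|0⟩ + 0.8i|1⟩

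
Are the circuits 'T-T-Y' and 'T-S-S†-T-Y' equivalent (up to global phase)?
Yes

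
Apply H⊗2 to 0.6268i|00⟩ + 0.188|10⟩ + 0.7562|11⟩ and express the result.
(0.4721 + 0.3134i)|00⟩ + (-0.2841 + 0.3134i)|01⟩ + (-0.4721 + 0.3134i)|10⟩ + (0.2841 + 0.3134i)|11⟩

H⊗2 gives amp(|y⟩) = (1/2) Σ_x (−1)^(x·y) amp(|x⟩), where x·y is the number of positions in which both x and y have a 1.
|00⟩: (0.6268i + 0.188 + 0.7562)/2 = (0.4721 + 0.3134i)
|01⟩: (0.6268i + 0.188 - 0.7562)/2 = (-0.2841 + 0.3134i)
|10⟩: (0.6268i - 0.188 - 0.7562)/2 = (-0.4721 + 0.3134i)
|11⟩: (0.6268i - 0.188 + 0.7562)/2 = (0.2841 + 0.3134i)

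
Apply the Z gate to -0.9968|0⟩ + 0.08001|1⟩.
-0.9968|0⟩ - 0.08001|1⟩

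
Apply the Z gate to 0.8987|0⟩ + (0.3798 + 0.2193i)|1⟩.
0.8987|0⟩ + (-0.3798 - 0.2193i)|1⟩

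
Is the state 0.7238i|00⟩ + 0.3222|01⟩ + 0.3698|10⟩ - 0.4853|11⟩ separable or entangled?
Entangled

Writing the state as a|00⟩ + b|01⟩ + c|10⟩ + d|11⟩, it is a product state iff ad − bc = 0.
Here (a, b, c, d) = (0.7238i, 0.3222, 0.3698, -0.4853): ad − bc = (0.7238i)(-0.4853) − (0.3222)(0.3698) = (-0.1191 - 0.3513i) ≠ 0, so the state is entangled.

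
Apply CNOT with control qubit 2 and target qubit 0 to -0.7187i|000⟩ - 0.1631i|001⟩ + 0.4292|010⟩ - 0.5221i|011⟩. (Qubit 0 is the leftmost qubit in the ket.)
-0.7187i|000⟩ + 0.4292|010⟩ - 0.1631i|101⟩ - 0.5221i|111⟩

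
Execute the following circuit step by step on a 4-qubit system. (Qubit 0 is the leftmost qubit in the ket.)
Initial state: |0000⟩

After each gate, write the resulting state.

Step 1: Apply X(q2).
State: |0010⟩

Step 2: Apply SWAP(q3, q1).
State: |0010⟩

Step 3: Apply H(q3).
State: 1/√2|0010⟩ + 1/√2|0011⟩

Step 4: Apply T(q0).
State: 1/√2|0010⟩ + 1/√2|0011⟩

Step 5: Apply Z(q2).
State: -1/√2|0010⟩ - 1/√2|0011⟩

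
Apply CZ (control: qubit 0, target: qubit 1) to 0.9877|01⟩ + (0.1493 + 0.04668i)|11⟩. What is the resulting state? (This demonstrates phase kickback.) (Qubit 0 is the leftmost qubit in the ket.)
0.9877|01⟩ + (-0.1493 - 0.04668i)|11⟩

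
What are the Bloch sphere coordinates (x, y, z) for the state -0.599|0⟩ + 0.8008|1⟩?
(-0.9594, 0, -0.2825)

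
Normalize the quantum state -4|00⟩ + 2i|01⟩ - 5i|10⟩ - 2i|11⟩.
-0.5714|00⟩ + 0.2857i|01⟩ - 0.7143i|10⟩ - 0.2857i|11⟩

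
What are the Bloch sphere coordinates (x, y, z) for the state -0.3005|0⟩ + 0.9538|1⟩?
(-0.5732, 0, -0.8194)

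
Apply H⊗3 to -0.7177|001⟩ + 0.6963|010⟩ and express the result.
-0.007566|000⟩ + 0.4999|001⟩ - 0.4999|010⟩ + 0.007566|011⟩ - 0.007566|100⟩ + 0.4999|101⟩ - 0.4999|110⟩ + 0.007566|111⟩

H⊗3 gives amp(|y⟩) = (1/2√2) Σ_x (−1)^(x·y) amp(|x⟩), where x·y is the number of positions in which both x and y have a 1.
|000⟩: (-0.7177 + 0.6963)/(2√2) = -0.007566
|001⟩: (0.7177 + 0.6963)/(2√2) = 0.4999
|010⟩: (-0.7177 - 0.6963)/(2√2) = -0.4999
|011⟩: (0.7177 - 0.6963)/(2√2) = 0.007566
|100⟩: (-0.7177 + 0.6963)/(2√2) = -0.007566
|101⟩: (0.7177 + 0.6963)/(2√2) = 0.4999
|110⟩: (-0.7177 - 0.6963)/(2√2) = -0.4999
|111⟩: (0.7177 - 0.6963)/(2√2) = 0.007566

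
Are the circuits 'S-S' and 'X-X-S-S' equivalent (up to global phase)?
Yes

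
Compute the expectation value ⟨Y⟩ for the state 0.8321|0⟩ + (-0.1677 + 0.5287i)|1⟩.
0.8799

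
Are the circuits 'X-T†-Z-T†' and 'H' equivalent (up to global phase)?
No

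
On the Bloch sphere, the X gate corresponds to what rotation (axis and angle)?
Rotation by π around the x-axis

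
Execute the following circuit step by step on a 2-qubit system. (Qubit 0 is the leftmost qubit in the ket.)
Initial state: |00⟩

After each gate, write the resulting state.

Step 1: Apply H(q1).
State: 1/√2|00⟩ + 1/√2|01⟩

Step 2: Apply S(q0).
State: 1/√2|00⟩ + 1/√2|01⟩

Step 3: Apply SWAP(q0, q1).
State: 1/√2|00⟩ + 1/√2|10⟩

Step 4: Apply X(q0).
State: 1/√2|00⟩ + 1/√2|10⟩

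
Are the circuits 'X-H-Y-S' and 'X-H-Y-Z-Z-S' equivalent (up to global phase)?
Yes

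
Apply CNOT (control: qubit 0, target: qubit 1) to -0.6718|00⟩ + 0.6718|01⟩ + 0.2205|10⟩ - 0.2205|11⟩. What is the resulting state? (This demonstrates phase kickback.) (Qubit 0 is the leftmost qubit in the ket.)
-0.6718|00⟩ + 0.6718|01⟩ - 0.2205|10⟩ + 0.2205|11⟩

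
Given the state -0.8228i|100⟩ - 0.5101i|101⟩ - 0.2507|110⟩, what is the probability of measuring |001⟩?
0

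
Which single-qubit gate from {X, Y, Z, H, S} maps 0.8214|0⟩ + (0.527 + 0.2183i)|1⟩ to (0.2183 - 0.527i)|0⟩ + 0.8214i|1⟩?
Y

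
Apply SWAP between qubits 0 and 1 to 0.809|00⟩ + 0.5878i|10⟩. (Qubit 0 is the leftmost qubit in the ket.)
0.809|00⟩ + 0.5878i|01⟩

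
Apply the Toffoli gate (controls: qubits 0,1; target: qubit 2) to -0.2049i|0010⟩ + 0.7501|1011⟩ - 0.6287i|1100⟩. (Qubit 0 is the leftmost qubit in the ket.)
-0.2049i|0010⟩ + 0.7501|1011⟩ - 0.6287i|1110⟩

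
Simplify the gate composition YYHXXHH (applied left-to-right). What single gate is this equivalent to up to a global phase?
H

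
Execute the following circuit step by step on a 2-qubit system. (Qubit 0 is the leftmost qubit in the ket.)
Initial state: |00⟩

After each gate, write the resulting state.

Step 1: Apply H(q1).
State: 1/√2|00⟩ + 1/√2|01⟩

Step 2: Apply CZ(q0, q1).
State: 1/√2|00⟩ + 1/√2|01⟩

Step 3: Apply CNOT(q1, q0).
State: 1/√2|00⟩ + 1/√2|11⟩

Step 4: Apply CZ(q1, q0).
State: 1/√2|00⟩ - 1/√2|11⟩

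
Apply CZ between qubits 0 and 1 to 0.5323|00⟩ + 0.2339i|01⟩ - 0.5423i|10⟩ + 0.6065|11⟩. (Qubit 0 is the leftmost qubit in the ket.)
0.5323|00⟩ + 0.2339i|01⟩ - 0.5423i|10⟩ - 0.6065|11⟩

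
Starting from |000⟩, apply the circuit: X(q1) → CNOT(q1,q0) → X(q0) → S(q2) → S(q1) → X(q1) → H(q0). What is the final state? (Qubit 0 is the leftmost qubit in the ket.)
(1/√2)i|000⟩ + (1/√2)i|100⟩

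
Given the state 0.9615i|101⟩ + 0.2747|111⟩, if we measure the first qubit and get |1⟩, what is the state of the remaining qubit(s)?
0.9615i|01⟩ + 0.2747|11⟩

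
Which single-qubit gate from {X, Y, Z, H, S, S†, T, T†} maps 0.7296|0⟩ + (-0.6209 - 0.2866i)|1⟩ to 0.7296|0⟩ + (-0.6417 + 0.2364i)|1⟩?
T†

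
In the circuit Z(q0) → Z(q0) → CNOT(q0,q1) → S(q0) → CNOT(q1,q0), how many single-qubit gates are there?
3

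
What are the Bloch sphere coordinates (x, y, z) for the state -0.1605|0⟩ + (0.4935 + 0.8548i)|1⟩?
(-0.1584, -0.2744, -0.9485)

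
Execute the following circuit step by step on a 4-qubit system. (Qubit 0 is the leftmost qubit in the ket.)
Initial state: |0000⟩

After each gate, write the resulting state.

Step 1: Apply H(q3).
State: 1/√2|0000⟩ + 1/√2|0001⟩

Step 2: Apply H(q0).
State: 1/2|0000⟩ + 1/2|0001⟩ + 1/2|1000⟩ + 1/2|1001⟩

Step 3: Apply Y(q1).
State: (1/2)i|0100⟩ + (1/2)i|0101⟩ + (1/2)i|1100⟩ + (1/2)i|1101⟩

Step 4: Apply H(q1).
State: (1/√8)i|0000⟩ + (1/√8)i|0001⟩ - (1/√8)i|0100⟩ - (1/√8)i|0101⟩ + (1/√8)i|1000⟩ + (1/√8)i|1001⟩ - (1/√8)i|1100⟩ - (1/√8)i|1101⟩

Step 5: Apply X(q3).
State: (1/√8)i|0000⟩ + (1/√8)i|0001⟩ - (1/√8)i|0100⟩ - (1/√8)i|0101⟩ + (1/√8)i|1000⟩ + (1/√8)i|1001⟩ - (1/√8)i|1100⟩ - (1/√8)i|1101⟩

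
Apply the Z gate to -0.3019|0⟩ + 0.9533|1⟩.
-0.3019|0⟩ - 0.9533|1⟩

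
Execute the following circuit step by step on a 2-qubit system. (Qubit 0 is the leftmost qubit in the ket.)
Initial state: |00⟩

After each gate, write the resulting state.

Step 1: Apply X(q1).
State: |01⟩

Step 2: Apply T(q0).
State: |01⟩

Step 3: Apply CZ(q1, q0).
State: |01⟩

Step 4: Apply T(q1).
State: (1/√2 + (1/√2)i)|01⟩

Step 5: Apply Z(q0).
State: (1/√2 + (1/√2)i)|01⟩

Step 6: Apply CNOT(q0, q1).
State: (1/√2 + (1/√2)i)|01⟩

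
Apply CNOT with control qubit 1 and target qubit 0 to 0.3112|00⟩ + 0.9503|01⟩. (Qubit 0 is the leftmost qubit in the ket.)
0.3112|00⟩ + 0.9503|11⟩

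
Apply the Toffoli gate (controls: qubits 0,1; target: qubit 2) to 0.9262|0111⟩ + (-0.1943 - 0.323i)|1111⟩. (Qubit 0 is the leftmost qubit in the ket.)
0.9262|0111⟩ + (-0.1943 - 0.323i)|1101⟩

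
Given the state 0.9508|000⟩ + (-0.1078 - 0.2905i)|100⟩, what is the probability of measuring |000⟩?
0.904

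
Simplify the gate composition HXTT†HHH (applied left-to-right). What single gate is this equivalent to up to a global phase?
Z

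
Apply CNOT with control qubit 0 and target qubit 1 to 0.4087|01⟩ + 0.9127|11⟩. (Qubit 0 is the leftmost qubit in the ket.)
0.4087|01⟩ + 0.9127|10⟩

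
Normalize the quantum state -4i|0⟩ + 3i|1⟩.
-0.8i|0⟩ + 0.6i|1⟩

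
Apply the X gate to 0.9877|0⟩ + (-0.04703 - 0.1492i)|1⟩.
(-0.04703 - 0.1492i)|0⟩ + 0.9877|1⟩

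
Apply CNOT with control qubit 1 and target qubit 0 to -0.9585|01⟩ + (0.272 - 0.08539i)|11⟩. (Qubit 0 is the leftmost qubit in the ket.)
(0.272 - 0.08539i)|01⟩ - 0.9585|11⟩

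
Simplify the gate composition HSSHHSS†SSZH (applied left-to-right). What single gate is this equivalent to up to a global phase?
X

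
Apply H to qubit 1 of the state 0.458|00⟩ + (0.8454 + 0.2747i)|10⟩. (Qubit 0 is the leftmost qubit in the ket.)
0.3239|00⟩ + 0.3239|01⟩ + (0.5978 + 0.1942i)|10⟩ + (0.5978 + 0.1942i)|11⟩

H on qubit 1 mixes each pair of kets that differ only in qubit 1: amplitudes (a, b) of (|…0…⟩, |…1…⟩) become ((a + b)/√2, (a − b)/√2). Kets absent from the input have amplitude 0.
(|00⟩, |01⟩): (a, b) = (0.458, 0) → (0.3239, 0.3239)
(|10⟩, |11⟩): (a, b) = ((0.8454 + 0.2747i), 0) → ((0.5978 + 0.1942i), (0.5978 + 0.1942i))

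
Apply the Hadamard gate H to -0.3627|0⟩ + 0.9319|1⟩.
0.4025|0⟩ - 0.9154|1⟩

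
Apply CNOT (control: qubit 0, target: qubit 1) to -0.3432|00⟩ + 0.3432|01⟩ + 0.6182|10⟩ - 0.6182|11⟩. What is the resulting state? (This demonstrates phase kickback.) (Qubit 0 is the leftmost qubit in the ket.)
-0.3432|00⟩ + 0.3432|01⟩ - 0.6182|10⟩ + 0.6182|11⟩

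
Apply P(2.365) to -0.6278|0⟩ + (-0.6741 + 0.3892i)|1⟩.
-0.6278|0⟩ + (0.2081 - 0.7501i)|1⟩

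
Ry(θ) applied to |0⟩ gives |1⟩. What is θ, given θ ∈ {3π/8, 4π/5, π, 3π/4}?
π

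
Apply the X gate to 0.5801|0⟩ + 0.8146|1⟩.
0.8146|0⟩ + 0.5801|1⟩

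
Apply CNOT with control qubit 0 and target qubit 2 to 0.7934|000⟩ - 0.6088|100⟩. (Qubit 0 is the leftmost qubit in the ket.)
0.7934|000⟩ - 0.6088|101⟩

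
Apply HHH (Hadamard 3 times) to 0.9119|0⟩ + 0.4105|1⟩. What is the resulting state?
0.9351|0⟩ + 0.3545|1⟩

H² = I, so H^3 = H: a single Hadamard. With (a, b) = (0.9119, 0.4105), H gives ((a + b)/√2, (a − b)/√2) = (0.9351, 0.3545).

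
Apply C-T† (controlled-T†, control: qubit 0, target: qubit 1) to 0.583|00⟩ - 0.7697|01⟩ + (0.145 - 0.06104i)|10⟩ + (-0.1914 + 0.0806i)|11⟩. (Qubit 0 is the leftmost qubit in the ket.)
0.583|00⟩ - 0.7697|01⟩ + (0.145 - 0.06104i)|10⟩ + (-0.07835 + 0.1923i)|11⟩

C-T† leaves the control-|0⟩ kets |00⟩, |01⟩ unchanged and applies T† to qubit 1 on the control-|1⟩ pair (|10⟩, |11⟩).
T† = [[1, 0], [0, (1/√2 - (1/√2)i)]].
With a = amp(|10⟩) = (0.145 - 0.06104i) and b = amp(|11⟩) = (-0.1914 + 0.0806i):
new amp(|10⟩) = (1)·a = (0.145 - 0.06104i)
new amp(|11⟩) = (1/√2 - (1/√2)i)·b = (-0.07835 + 0.1923i)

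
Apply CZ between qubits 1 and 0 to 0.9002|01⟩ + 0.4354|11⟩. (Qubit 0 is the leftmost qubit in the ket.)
0.9002|01⟩ - 0.4354|11⟩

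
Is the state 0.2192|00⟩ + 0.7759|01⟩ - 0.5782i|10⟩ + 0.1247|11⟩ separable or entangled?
Entangled

Writing the state as a|00⟩ + b|01⟩ + c|10⟩ + d|11⟩, it is a product state iff ad − bc = 0.
Here (a, b, c, d) = (0.2192, 0.7759, -0.5782i, 0.1247): ad − bc = (0.2192)(0.1247) − (0.7759)(-0.5782i) = (0.02733 + 0.4486i) ≠ 0, so the state is entangled.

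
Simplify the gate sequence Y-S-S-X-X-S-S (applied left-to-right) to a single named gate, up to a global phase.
Y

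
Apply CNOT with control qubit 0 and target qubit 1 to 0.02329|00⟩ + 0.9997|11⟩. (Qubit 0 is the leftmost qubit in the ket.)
0.02329|00⟩ + 0.9997|10⟩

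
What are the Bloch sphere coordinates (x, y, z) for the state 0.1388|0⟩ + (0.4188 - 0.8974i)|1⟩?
(0.1163, -0.2491, -0.9615)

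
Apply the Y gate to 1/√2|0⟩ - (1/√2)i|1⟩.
-1/√2|0⟩ + (1/√2)i|1⟩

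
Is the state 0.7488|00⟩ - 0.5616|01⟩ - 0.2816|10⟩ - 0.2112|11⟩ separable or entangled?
Entangled

Writing the state as a|00⟩ + b|01⟩ + c|10⟩ + d|11⟩, it is a product state iff ad − bc = 0.
Here (a, b, c, d) = (0.7488, -0.5616, -0.2816, -0.2112): ad − bc = (0.7488)(-0.2112) − (-0.5616)(-0.2816) = -0.3163 ≠ 0, so the state is entangled.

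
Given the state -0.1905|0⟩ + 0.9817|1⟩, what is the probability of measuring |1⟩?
0.9637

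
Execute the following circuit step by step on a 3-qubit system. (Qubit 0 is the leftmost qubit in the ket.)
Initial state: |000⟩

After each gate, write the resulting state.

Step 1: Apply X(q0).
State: |100⟩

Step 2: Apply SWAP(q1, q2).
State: |100⟩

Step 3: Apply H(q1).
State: 1/√2|100⟩ + 1/√2|110⟩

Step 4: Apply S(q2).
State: 1/√2|100⟩ + 1/√2|110⟩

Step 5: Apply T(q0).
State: (1/2 + (1/2)i)|100⟩ + (1/2 + (1/2)i)|110⟩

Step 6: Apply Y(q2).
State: (-1/2 + (1/2)i)|101⟩ + (-1/2 + (1/2)i)|111⟩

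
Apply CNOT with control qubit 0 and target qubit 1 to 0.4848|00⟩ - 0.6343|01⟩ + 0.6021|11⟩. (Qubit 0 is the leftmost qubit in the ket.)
0.4848|00⟩ - 0.6343|01⟩ + 0.6021|10⟩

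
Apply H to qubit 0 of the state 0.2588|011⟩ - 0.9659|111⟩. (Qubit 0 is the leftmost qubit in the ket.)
-0.5|011⟩ + 0.866|111⟩

H on qubit 0 mixes each pair of kets that differ only in qubit 0: amplitudes (a, b) of (|…0…⟩, |…1…⟩) become ((a + b)/√2, (a − b)/√2). Kets absent from the input have amplitude 0.
(|011⟩, |111⟩): (a, b) = (0.2588, -0.9659) → (-0.5, 0.866)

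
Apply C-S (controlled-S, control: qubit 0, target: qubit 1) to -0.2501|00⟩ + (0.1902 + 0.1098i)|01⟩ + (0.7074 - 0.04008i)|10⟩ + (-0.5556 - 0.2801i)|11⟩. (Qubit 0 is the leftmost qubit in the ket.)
-0.2501|00⟩ + (0.1902 + 0.1098i)|01⟩ + (0.7074 - 0.04008i)|10⟩ + (0.2801 - 0.5556i)|11⟩

C-S leaves the control-|0⟩ kets |00⟩, |01⟩ unchanged and applies S to qubit 1 on the control-|1⟩ pair (|10⟩, |11⟩).
S = [[1, 0], [0, i]].
With a = amp(|10⟩) = (0.7074 - 0.04008i) and b = amp(|11⟩) = (-0.5556 - 0.2801i):
new amp(|10⟩) = (1)·a = (0.7074 - 0.04008i)
new amp(|11⟩) = (i)·b = (0.2801 - 0.5556i)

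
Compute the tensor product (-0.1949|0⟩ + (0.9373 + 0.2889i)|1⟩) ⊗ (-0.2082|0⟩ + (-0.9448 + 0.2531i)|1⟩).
0.04058|00⟩ + (0.1841 - 0.04933i)|01⟩ + (-0.1951 - 0.06015i)|10⟩ + (-0.9587 - 0.03572i)|11⟩

amp(|b₁b₂…⟩) = product of the factor amplitudes for bits b₁, b₂, …; only kets whose every factor amplitude is nonzero survive.
|00⟩: (-0.1949)(-0.2082) = 0.04058
|01⟩: (-0.1949)(-0.9448 + 0.2531i) = (0.1841 - 0.04933i)
|10⟩: (0.9373 + 0.2889i)(-0.2082) = (-0.1951 - 0.06015i)
|11⟩: (0.9373 + 0.2889i)(-0.9448 + 0.2531i) = (-0.9587 - 0.03572i)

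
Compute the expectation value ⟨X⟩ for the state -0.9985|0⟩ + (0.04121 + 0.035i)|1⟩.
-0.0823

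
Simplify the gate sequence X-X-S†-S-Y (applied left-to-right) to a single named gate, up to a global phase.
Y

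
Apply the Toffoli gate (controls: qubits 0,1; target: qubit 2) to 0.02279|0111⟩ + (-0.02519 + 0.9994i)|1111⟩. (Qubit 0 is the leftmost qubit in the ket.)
0.02279|0111⟩ + (-0.02519 + 0.9994i)|1101⟩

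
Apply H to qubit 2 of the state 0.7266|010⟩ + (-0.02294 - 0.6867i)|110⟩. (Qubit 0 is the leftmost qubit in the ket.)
0.5138|010⟩ + 0.5138|011⟩ + (-0.01622 - 0.4856i)|110⟩ + (-0.01622 - 0.4856i)|111⟩

H on qubit 2 mixes each pair of kets that differ only in qubit 2: amplitudes (a, b) of (|…0…⟩, |…1…⟩) become ((a + b)/√2, (a − b)/√2). Kets absent from the input have amplitude 0.
(|010⟩, |011⟩): (a, b) = (0.7266, 0) → (0.5138, 0.5138)
(|110⟩, |111⟩): (a, b) = ((-0.02294 - 0.6867i), 0) → ((-0.01622 - 0.4856i), (-0.01622 - 0.4856i))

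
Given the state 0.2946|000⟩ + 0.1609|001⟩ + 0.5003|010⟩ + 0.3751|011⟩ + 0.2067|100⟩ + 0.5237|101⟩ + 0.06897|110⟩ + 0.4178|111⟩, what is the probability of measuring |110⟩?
0.004757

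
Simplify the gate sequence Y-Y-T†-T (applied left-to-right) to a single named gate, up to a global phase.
I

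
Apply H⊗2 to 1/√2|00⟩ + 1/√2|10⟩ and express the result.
1/√2|00⟩ + 1/√2|01⟩

H⊗2 gives amp(|y⟩) = (1/2) Σ_x (−1)^(x·y) amp(|x⟩), where x·y is the number of positions in which both x and y have a 1.
|00⟩: (1/√2 + 1/√2)/2 = 1/√2
|01⟩: (1/√2 + 1/√2)/2 = 1/√2
|10⟩: (1/√2 - 1/√2)/2 = 0
|11⟩: (1/√2 - 1/√2)/2 = 0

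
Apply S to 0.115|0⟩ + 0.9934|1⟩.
0.115|0⟩ + 0.9934i|1⟩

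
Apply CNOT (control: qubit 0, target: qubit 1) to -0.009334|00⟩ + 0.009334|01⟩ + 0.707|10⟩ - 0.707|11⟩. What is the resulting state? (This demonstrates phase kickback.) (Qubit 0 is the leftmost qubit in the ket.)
-0.009334|00⟩ + 0.009334|01⟩ - 0.707|10⟩ + 0.707|11⟩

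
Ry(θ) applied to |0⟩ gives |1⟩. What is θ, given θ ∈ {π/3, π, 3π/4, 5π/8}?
π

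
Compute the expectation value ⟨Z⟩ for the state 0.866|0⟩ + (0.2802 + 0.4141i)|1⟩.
0.5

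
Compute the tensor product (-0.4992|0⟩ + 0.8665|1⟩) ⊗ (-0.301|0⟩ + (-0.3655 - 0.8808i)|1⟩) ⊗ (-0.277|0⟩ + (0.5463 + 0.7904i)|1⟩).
-0.04162|000⟩ + (0.08209 + 0.1188i)|001⟩ + (-0.05054 - 0.1218i)|010⟩ + (-0.2479 + 0.3844i)|011⟩ + 0.07225|100⟩ + (-0.1425 - 0.2061i)|101⟩ + (0.08773 + 0.2114i)|110⟩ + (0.4302 - 0.6673i)|111⟩

amp(|b₁b₂…⟩) = product of the factor amplitudes for bits b₁, b₂, …; only kets whose every factor amplitude is nonzero survive.
|000⟩: (-0.4992)(-0.301)(-0.277) = -0.04162
|001⟩: (-0.4992)(-0.301)(0.5463 + 0.7904i) = (0.08209 + 0.1188i)
|010⟩: (-0.4992)(-0.3655 - 0.8808i)(-0.277) = (-0.05054 - 0.1218i)
|011⟩: (-0.4992)(-0.3655 - 0.8808i)(0.5463 + 0.7904i) = (-0.2479 + 0.3844i)
|100⟩: (0.8665)(-0.301)(-0.277) = 0.07225
|101⟩: (0.8665)(-0.301)(0.5463 + 0.7904i) = (-0.1425 - 0.2061i)
|110⟩: (0.8665)(-0.3655 - 0.8808i)(-0.277) = (0.08773 + 0.2114i)
|111⟩: (0.8665)(-0.3655 - 0.8808i)(0.5463 + 0.7904i) = (0.4302 - 0.6673i)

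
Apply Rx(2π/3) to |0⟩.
1/2|0⟩ - 0.866i|1⟩

Rx(2π/3) = [[cos(θ/2), −i·sin(θ/2)], [−i·sin(θ/2), cos(θ/2)]]; θ = 2π/3, cos(θ/2) ≈ 0.5, sin(θ/2) ≈ 0.866025.
With a = amp(|0⟩) = 1 and b = amp(|1⟩) = 0:
new amp(|0⟩) = (0.5)·a + (-0.866025i)·b = 1/2
new amp(|1⟩) = (-0.866025i)·a + (0.5)·b = -0.866i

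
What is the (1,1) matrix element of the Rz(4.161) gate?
(-0.4879 + 0.8729i)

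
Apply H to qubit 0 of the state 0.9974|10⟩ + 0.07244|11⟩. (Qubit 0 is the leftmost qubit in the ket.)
0.7053|00⟩ + 0.05122|01⟩ - 0.7053|10⟩ - 0.05122|11⟩

H on qubit 0 mixes each pair of kets that differ only in qubit 0: amplitudes (a, b) of (|…0…⟩, |…1…⟩) become ((a + b)/√2, (a − b)/√2). Kets absent from the input have amplitude 0.
(|00⟩, |10⟩): (a, b) = (0, 0.9974) → (0.7053, -0.7053)
(|01⟩, |11⟩): (a, b) = (0, 0.07244) → (0.05122, -0.05122)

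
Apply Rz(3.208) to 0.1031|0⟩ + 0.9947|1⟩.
(-0.003423 - 0.103i)|0⟩ + (-0.03302 + 0.9942i)|1⟩

Rz(3.208) = [[e^(−iθ/2), 0], [0, e^(iθ/2)]] with e^(±iθ/2) = cos(θ/2) ± i·sin(θ/2); θ = 3.208, cos(θ/2) ≈ -0.0331976, sin(θ/2) ≈ 0.999449.
With a = amp(|0⟩) = 0.1031 and b = amp(|1⟩) = 0.9947:
new amp(|0⟩) = (-0.0331976 - 0.999449i)·a = (-0.003423 - 0.103i)
new amp(|1⟩) = (-0.0331976 + 0.999449i)·b = (-0.03302 + 0.9942i)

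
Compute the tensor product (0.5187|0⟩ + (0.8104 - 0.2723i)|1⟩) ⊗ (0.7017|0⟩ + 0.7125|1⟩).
0.364|00⟩ + 0.3696|01⟩ + (0.5687 - 0.1911i)|10⟩ + (0.5774 - 0.194i)|11⟩

amp(|b₁b₂…⟩) = product of the factor amplitudes for bits b₁, b₂, …; only kets whose every factor amplitude is nonzero survive.
|00⟩: (0.5187)(0.7017) = 0.364
|01⟩: (0.5187)(0.7125) = 0.3696
|10⟩: (0.8104 - 0.2723i)(0.7017) = (0.5687 - 0.1911i)
|11⟩: (0.8104 - 0.2723i)(0.7125) = (0.5774 - 0.194i)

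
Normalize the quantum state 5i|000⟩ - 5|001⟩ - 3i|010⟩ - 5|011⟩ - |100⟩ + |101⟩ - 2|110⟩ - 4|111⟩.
0.4856i|000⟩ - 0.4856|001⟩ - 0.2914i|010⟩ - 0.4856|011⟩ - 0.09713|100⟩ + 0.09713|101⟩ - 0.1943|110⟩ - 0.3885|111⟩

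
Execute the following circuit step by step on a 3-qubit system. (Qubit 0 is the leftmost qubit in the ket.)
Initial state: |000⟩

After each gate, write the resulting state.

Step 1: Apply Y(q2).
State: i|001⟩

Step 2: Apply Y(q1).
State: -|011⟩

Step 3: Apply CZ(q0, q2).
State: -|011⟩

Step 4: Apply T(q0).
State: -|011⟩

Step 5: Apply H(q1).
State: -1/√2|001⟩ + 1/√2|011⟩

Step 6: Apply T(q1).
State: -1/√2|001⟩ + (1/2 + (1/2)i)|011⟩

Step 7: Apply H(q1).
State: (-0.1464 + (1/√8)i)|001⟩ + (-0.8536 - (1/√8)i)|011⟩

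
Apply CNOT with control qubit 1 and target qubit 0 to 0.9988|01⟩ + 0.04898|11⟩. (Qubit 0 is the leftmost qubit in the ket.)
0.04898|01⟩ + 0.9988|11⟩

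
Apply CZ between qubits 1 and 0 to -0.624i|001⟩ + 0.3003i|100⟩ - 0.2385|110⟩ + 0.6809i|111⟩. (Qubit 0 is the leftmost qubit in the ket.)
-0.624i|001⟩ + 0.3003i|100⟩ + 0.2385|110⟩ - 0.6809i|111⟩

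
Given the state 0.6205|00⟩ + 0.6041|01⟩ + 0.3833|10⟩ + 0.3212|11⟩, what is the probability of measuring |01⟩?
0.3649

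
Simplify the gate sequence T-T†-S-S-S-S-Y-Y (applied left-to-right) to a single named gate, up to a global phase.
I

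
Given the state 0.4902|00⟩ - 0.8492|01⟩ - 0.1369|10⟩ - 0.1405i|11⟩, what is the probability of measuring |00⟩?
0.2403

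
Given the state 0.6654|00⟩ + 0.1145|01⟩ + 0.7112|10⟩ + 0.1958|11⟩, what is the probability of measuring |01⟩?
0.01311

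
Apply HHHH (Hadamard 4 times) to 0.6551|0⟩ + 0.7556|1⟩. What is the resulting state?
0.6551|0⟩ + 0.7556|1⟩

H² = I, so an even number of Hadamards cancels: H^4 = I and the state is unchanged.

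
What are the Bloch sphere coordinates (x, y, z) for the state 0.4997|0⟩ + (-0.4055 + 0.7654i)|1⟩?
(-0.4053, 0.7649, -0.5006)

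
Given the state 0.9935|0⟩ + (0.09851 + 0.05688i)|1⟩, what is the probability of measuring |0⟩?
0.987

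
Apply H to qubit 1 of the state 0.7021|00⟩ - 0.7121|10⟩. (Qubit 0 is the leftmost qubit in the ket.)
0.4965|00⟩ + 0.4965|01⟩ - 0.5035|10⟩ - 0.5035|11⟩

H on qubit 1 mixes each pair of kets that differ only in qubit 1: amplitudes (a, b) of (|…0…⟩, |…1…⟩) become ((a + b)/√2, (a − b)/√2). Kets absent from the input have amplitude 0.
(|00⟩, |01⟩): (a, b) = (0.7021, 0) → (0.4965, 0.4965)
(|10⟩, |11⟩): (a, b) = (-0.7121, 0) → (-0.5035, -0.5035)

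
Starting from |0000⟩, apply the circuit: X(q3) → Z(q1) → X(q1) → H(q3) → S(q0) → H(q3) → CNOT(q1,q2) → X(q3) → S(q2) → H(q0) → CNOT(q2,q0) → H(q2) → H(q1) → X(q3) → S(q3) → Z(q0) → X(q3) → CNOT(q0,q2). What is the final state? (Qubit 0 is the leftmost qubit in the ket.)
-1/√8|0000⟩ + 1/√8|0010⟩ + 1/√8|0100⟩ - 1/√8|0110⟩ - 1/√8|1000⟩ + 1/√8|1010⟩ + 1/√8|1100⟩ - 1/√8|1110⟩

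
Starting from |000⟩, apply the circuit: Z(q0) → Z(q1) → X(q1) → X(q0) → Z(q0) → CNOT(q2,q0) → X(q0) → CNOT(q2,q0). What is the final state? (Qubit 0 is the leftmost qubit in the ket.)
-|010⟩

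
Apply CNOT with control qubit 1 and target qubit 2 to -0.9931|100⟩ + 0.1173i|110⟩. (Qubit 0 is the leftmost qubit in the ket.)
-0.9931|100⟩ + 0.1173i|111⟩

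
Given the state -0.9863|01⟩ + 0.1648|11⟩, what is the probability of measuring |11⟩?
0.02716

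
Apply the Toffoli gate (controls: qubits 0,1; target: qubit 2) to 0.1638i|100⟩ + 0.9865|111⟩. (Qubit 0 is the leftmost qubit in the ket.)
0.1638i|100⟩ + 0.9865|110⟩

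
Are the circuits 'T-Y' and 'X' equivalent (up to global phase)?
No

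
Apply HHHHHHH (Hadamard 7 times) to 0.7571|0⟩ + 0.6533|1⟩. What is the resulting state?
0.9973|0⟩ + 0.0734|1⟩

H² = I, so H^7 = H: a single Hadamard. With (a, b) = (0.7571, 0.6533), H gives ((a + b)/√2, (a − b)/√2) = (0.9973, 0.0734).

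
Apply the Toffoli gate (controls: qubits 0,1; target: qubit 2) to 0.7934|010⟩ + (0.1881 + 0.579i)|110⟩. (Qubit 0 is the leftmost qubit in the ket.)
0.7934|010⟩ + (0.1881 + 0.579i)|111⟩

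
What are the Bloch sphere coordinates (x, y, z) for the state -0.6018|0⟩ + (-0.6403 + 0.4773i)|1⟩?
(0.7707, -0.5745, -0.2756)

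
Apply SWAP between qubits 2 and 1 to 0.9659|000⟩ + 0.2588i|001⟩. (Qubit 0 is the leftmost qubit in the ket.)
0.9659|000⟩ + 0.2588i|010⟩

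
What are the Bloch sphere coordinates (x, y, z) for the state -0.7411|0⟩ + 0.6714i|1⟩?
(0, -0.9951, 0.09845)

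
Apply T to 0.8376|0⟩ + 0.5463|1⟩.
0.8376|0⟩ + (0.3863 + 0.3863i)|1⟩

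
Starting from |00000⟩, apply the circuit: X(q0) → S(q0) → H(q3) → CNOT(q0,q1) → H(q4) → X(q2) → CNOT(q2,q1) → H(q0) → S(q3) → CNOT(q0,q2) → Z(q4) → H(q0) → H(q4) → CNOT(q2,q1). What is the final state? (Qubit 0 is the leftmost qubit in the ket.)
-(1/√8)i|00001⟩ + 1/√8|00011⟩ + (1/√8)i|01101⟩ - 1/√8|01111⟩ + (1/√8)i|10001⟩ - 1/√8|10011⟩ + (1/√8)i|11101⟩ - 1/√8|11111⟩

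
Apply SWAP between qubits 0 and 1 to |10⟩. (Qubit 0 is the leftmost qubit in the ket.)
|01⟩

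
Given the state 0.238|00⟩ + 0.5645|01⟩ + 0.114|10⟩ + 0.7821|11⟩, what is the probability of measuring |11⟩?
0.6117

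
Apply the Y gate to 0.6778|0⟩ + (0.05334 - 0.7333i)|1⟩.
(-0.7333 - 0.05334i)|0⟩ + 0.6778i|1⟩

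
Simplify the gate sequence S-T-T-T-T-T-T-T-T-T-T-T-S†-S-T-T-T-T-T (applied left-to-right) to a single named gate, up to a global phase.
S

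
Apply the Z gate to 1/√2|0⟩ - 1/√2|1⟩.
1/√2|0⟩ + 1/√2|1⟩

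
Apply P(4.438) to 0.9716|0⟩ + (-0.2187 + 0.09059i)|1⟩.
0.9716|0⟩ + (0.1465 + 0.186i)|1⟩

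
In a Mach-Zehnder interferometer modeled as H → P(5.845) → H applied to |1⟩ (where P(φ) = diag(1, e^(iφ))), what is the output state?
(0.04724 + 0.2121i)|0⟩ + (0.9528 - 0.2121i)|1⟩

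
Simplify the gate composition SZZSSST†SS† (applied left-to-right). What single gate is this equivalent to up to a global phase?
T†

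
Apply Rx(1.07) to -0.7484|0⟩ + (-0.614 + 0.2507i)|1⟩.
(-0.516 + 0.313i)|0⟩ + (-0.5282 + 0.5972i)|1⟩

Rx(1.07) = [[cos(θ/2), −i·sin(θ/2)], [−i·sin(θ/2), cos(θ/2)]]; θ = 1.07, cos(θ/2) ≈ 0.860269, sin(θ/2) ≈ 0.509841.
With a = amp(|0⟩) = -0.7484 and b = amp(|1⟩) = (-0.614 + 0.2507i):
new amp(|0⟩) = (0.860269)·a + (-0.509841i)·b = (-0.516 + 0.313i)
new amp(|1⟩) = (-0.509841i)·a + (0.860269)·b = (-0.5282 + 0.5972i)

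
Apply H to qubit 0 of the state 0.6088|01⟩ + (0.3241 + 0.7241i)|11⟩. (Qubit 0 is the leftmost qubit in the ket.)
(0.6597 + 0.512i)|01⟩ + (0.2013 - 0.512i)|11⟩

H on qubit 0 mixes each pair of kets that differ only in qubit 0: amplitudes (a, b) of (|…0…⟩, |…1…⟩) become ((a + b)/√2, (a − b)/√2). Kets absent from the input have amplitude 0.
(|01⟩, |11⟩): (a, b) = (0.6088, (0.3241 + 0.7241i)) → ((0.6597 + 0.512i), (0.2013 - 0.512i))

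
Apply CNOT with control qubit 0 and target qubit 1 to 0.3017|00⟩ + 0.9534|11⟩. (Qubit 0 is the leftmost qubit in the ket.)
0.3017|00⟩ + 0.9534|10⟩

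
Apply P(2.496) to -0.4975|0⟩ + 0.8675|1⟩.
-0.4975|0⟩ + (-0.6929 + 0.522i)|1⟩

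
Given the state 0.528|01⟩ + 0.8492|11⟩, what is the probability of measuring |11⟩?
0.7211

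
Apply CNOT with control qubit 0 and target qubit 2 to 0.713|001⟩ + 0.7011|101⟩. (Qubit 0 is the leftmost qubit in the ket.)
0.713|001⟩ + 0.7011|100⟩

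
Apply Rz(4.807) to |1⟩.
(-0.7398 + 0.6729i)|1⟩

Rz(4.807) = [[e^(−iθ/2), 0], [0, e^(iθ/2)]] with e^(±iθ/2) = cos(θ/2) ± i·sin(θ/2); θ = 4.807, cos(θ/2) ≈ -0.739753, sin(θ/2) ≈ 0.672878.
With a = amp(|0⟩) = 0 and b = amp(|1⟩) = 1:
new amp(|0⟩) = (-0.739753 - 0.672878i)·a = 0
new amp(|1⟩) = (-0.739753 + 0.672878i)·b = (-0.7398 + 0.6729i)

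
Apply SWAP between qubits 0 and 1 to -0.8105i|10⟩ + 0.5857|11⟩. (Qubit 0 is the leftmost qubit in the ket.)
-0.8105i|01⟩ + 0.5857|11⟩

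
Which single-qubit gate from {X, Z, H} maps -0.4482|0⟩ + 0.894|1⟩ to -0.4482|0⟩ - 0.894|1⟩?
Z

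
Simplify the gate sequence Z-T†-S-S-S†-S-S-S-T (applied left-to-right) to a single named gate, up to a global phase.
Z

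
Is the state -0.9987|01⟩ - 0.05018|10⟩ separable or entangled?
Entangled

Writing the state as a|00⟩ + b|01⟩ + c|10⟩ + d|11⟩, it is a product state iff ad − bc = 0.
Here (a, b, c, d) = (0, -0.9987, -0.05018, 0): ad − bc = (0)(0) − (-0.9987)(-0.05018) = -0.05011 ≠ 0, so the state is entangled.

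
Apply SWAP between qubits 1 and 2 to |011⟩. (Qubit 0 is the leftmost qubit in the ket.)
|011⟩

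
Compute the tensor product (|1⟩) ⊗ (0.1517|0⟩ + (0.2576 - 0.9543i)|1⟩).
0.1517|10⟩ + (0.2576 - 0.9543i)|11⟩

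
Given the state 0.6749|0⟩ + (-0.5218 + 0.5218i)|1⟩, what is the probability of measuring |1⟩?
0.5446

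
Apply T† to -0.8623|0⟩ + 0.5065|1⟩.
-0.8623|0⟩ + (0.3581 - 0.3581i)|1⟩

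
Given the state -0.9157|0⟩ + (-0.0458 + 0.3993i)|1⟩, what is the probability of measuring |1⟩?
0.1615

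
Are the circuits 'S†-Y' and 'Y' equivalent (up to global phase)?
No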